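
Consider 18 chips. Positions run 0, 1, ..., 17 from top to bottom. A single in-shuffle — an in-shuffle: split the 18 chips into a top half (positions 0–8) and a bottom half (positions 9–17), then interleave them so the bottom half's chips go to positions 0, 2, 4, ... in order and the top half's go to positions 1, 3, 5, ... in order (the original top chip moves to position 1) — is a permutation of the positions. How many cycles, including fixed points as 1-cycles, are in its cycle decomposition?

Trace each unvisited position around until it returns:
(0 1 3 7 15 12 ... len 18)
1 cycle in total.

1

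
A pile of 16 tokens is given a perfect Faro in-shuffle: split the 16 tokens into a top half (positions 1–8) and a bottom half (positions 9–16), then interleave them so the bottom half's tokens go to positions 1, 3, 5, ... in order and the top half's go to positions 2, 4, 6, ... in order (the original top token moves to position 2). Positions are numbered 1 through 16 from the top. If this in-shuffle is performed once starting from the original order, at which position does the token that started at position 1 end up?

Track the token's position through each in-shuffle:
1 → 2

2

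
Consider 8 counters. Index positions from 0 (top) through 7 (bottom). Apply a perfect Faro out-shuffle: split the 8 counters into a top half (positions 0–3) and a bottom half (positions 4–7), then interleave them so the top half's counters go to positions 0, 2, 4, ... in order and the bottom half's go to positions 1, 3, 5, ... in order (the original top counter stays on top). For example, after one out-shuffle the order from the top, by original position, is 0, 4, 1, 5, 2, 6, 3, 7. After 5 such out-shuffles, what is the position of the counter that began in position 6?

Track the counter's position through each out-shuffle:
6 → 5 → 3 → 6 → 5 → 3

3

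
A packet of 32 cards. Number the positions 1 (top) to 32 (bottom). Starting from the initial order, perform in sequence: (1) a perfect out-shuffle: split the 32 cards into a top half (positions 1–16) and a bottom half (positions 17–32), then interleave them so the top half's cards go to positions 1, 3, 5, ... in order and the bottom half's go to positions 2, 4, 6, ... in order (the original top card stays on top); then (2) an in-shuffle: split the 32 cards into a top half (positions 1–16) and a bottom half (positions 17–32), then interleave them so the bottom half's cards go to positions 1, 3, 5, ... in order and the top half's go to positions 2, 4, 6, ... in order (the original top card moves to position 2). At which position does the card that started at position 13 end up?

Track the card from position 13 forward through each operation:
  after op 1 (out-shuffle): 13 → 25
  after op 2 (in-shuffle): 25 → 17

17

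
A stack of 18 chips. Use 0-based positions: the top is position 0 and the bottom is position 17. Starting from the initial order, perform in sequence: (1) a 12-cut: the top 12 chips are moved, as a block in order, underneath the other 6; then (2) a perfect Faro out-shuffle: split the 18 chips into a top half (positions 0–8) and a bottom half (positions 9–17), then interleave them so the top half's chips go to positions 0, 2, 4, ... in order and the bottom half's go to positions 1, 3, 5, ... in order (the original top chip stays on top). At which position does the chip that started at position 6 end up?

Track the chip from position 6 forward through each operation:
  after op 1 (cut 12): 6 → 12
  after op 2 (out-shuffle): 12 → 7

7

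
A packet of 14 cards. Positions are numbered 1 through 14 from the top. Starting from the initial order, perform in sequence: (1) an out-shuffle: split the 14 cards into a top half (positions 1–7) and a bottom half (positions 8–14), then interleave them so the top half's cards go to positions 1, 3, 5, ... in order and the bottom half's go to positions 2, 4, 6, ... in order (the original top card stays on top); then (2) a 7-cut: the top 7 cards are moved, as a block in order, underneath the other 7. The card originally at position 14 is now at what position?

Track the card from position 14 forward through each operation:
  after op 1 (out-shuffle): 14 → 14
  after op 2 (cut 7): 14 → 7

7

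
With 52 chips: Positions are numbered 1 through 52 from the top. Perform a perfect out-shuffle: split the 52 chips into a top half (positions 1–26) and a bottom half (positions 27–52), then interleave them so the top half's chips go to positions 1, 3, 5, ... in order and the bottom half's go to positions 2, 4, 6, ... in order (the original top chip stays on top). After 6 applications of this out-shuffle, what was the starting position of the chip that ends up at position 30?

Work backwards from position 30, undoing one out-shuffle at a time:
30 ← 41 ← 21 ← 11 ← 6 ← 29 ← 15
So the chip now at position 30 started at position 15.

15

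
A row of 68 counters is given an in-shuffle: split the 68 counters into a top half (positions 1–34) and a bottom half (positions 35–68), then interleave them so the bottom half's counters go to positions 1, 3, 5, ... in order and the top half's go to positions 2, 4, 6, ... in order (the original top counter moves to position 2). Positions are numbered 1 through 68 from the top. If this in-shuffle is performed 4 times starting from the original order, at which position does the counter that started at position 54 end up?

36

Track the counter's position through each in-shuffle:
54 → 39 → 9 → 18 → 36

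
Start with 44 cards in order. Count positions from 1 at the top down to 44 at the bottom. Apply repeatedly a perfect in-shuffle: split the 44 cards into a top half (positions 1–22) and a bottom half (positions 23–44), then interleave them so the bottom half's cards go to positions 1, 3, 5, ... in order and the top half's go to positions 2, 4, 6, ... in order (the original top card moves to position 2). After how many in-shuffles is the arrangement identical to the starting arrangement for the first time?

The in-shuffle permutes the 44 positions with cycle lengths [2, 4, 4, 4, 6, 12, 12].
Every card is home exactly when every cycle has completed a whole number of laps, i.e. after lcm(2, 4, 6, 12) = 12 in-shuffles.

12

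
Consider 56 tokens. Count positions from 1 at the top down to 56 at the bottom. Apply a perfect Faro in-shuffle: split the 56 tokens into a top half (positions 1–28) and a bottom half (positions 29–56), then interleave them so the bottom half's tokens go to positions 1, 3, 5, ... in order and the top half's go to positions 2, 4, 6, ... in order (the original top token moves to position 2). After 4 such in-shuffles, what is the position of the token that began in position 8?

14

Track the token's position through each in-shuffle:
8 → 16 → 32 → 7 → 14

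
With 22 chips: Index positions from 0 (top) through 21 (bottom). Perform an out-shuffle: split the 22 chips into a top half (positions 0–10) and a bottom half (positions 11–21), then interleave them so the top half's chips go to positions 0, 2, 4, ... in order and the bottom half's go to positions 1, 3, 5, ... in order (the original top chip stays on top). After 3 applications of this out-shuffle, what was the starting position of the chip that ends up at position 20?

Work backwards from position 20, undoing one out-shuffle at a time:
20 ← 10 ← 5 ← 13
So the chip now at position 20 started at position 13.

13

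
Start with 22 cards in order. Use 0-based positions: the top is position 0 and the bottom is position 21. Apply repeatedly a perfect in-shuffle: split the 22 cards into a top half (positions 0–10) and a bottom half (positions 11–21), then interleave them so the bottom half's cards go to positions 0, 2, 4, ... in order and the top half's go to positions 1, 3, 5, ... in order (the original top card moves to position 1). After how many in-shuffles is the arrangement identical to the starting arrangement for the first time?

11

The in-shuffle permutes the 22 positions with cycle lengths [11, 11].
Every card is home exactly when every cycle has completed a whole number of laps, i.e. after lcm(11) = 11 in-shuffles.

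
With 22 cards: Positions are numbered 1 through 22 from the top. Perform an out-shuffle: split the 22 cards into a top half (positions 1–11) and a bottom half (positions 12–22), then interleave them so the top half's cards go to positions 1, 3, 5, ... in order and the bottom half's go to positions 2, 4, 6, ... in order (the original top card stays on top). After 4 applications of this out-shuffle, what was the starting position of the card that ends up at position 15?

15

Work backwards from position 15, undoing one out-shuffle at a time:
15 ← 8 ← 15 ← 8 ← 15
So the card now at position 15 started at position 15.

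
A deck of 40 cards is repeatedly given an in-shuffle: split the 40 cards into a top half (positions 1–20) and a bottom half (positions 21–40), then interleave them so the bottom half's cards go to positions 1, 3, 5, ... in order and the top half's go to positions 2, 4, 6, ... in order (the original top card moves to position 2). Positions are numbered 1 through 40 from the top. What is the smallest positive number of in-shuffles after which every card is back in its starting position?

The in-shuffle permutes the 40 positions with cycle lengths [20, 20].
Every card is home exactly when every cycle has completed a whole number of laps, i.e. after lcm(20) = 20 in-shuffles.

20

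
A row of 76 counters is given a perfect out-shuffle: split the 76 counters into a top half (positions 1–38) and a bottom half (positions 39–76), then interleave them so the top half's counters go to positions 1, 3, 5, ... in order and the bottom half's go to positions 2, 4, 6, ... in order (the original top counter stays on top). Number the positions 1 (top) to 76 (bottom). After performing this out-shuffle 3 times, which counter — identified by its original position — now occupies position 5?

Work backwards from position 5, undoing one out-shuffle at a time:
5 ← 3 ← 2 ← 39
So the counter now at position 5 started at position 39.

39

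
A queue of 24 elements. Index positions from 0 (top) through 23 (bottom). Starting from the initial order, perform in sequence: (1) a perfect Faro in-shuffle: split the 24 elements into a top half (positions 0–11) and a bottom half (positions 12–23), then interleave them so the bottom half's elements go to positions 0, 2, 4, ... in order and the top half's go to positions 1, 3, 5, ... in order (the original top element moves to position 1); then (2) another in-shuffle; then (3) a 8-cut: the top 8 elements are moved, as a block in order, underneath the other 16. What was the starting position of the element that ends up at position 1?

14

Undo the operations in reverse order, starting from position 1:
  undo op 3 (cut 8): 1 ← 9
  undo op 2 (in-shuffle, from top half): 9 ← 4
  undo op 1 (in-shuffle, from bottom half): 4 ← 14
So the element at position 1 came from original position 14.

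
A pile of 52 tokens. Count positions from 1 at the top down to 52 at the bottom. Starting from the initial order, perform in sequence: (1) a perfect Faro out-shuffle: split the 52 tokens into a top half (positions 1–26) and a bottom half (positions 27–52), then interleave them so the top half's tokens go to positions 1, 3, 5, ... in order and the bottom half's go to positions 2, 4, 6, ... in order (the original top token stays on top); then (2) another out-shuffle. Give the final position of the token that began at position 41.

8

Track the token from position 41 forward through each operation:
  after op 1 (out-shuffle): 41 → 30
  after op 2 (out-shuffle): 30 → 8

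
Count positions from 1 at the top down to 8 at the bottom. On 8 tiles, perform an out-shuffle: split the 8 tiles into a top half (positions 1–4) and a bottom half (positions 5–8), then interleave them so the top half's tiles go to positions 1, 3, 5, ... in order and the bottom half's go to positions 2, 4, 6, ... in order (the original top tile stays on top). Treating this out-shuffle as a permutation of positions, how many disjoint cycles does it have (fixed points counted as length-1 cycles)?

4

Trace each unvisited position around until it returns:
(1) (2 3 5) (4 7 6) (8)
4 cycles in total.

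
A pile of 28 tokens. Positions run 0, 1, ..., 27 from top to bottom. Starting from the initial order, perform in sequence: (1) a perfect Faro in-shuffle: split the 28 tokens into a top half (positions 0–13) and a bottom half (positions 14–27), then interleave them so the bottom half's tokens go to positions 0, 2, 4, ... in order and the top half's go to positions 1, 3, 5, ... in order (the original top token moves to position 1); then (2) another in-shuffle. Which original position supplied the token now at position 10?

9

Undo the operations in reverse order, starting from position 10:
  undo op 2 (in-shuffle, from bottom half): 10 ← 19
  undo op 1 (in-shuffle, from top half): 19 ← 9
So the token at position 10 came from original position 9.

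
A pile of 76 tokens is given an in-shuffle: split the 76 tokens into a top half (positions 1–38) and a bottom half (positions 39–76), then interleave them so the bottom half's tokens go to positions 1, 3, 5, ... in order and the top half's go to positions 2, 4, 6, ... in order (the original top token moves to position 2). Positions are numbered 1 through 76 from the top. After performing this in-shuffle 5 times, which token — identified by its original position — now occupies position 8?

Work backwards from position 8, undoing one in-shuffle at a time:
8 ← 4 ← 2 ← 1 ← 39 ← 58
So the token now at position 8 started at position 58.

58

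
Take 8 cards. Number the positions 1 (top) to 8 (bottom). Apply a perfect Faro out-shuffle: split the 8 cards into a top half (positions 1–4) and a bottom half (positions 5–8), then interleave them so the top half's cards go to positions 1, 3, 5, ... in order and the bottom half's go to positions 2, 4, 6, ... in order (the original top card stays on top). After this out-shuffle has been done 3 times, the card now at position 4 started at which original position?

4

Work backwards from position 4, undoing one out-shuffle at a time:
4 ← 6 ← 7 ← 4
So the card now at position 4 started at position 4.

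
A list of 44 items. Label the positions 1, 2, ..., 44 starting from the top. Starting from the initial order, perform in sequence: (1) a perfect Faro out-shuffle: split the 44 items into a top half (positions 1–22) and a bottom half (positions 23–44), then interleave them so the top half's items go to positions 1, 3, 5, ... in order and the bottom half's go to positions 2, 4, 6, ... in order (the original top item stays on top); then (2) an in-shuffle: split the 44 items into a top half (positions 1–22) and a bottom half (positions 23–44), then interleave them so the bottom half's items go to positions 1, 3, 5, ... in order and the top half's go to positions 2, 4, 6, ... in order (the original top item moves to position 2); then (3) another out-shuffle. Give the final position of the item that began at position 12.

Track the item from position 12 forward through each operation:
  after op 1 (out-shuffle): 12 → 23
  after op 2 (in-shuffle): 23 → 1
  after op 3 (out-shuffle): 1 → 1

1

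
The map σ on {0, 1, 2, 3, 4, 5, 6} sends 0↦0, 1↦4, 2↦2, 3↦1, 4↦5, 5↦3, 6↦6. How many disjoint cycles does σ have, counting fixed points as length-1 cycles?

4

Cycle decomposition: (0) (1 4 5 3) (2) (6).
4 cycles.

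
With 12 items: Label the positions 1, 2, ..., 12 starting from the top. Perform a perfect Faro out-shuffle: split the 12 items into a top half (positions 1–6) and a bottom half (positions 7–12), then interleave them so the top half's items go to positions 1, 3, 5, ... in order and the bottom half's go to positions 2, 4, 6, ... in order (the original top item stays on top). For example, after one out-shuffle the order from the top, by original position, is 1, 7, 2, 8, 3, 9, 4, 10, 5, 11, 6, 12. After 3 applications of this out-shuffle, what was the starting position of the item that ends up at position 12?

Work backwards from position 12, undoing one out-shuffle at a time:
12 ← 12 ← 12 ← 12
So the item now at position 12 started at position 12.

12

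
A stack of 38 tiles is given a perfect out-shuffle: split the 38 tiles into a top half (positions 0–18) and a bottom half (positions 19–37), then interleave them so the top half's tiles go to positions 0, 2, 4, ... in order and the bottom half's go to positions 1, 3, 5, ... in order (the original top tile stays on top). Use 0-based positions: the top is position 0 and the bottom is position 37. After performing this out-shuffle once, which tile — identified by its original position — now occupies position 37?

Work backwards from position 37, undoing one out-shuffle at a time:
37 ← 37
So the tile now at position 37 started at position 37.

37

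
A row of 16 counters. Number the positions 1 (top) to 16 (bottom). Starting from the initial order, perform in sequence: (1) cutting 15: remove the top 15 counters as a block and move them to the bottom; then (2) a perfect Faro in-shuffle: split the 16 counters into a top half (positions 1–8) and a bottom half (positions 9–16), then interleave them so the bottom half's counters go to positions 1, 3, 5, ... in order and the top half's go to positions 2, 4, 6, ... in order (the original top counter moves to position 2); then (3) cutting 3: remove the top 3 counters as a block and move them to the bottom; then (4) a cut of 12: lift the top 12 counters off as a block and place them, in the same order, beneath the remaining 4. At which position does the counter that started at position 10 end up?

Track the counter from position 10 forward through each operation:
  after op 1 (cut 15): 10 → 11
  after op 2 (in-shuffle): 11 → 5
  after op 3 (cut 3): 5 → 2
  after op 4 (cut 12): 2 → 6

6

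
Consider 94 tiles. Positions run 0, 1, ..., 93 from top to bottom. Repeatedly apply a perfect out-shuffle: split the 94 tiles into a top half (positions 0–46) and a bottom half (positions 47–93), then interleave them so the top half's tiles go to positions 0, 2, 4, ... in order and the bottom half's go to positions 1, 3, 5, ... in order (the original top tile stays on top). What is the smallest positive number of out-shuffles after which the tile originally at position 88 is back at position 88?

Follow position 88 under repeated out-shuffles:
88 → 83 → 73 → 53 → 13 → 26 → 52 → 11 → 22 → 44 → 88
It first returns after 10 out-shuffles.

10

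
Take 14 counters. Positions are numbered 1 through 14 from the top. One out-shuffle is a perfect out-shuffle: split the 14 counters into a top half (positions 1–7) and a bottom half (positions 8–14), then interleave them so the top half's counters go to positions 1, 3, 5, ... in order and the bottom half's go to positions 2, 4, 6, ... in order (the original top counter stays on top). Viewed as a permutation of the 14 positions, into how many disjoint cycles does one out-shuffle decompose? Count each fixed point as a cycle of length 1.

Trace each unvisited position around until it returns:
(1) (2 3 5 9 4 7 ... len 12) (14)
3 cycles in total.

3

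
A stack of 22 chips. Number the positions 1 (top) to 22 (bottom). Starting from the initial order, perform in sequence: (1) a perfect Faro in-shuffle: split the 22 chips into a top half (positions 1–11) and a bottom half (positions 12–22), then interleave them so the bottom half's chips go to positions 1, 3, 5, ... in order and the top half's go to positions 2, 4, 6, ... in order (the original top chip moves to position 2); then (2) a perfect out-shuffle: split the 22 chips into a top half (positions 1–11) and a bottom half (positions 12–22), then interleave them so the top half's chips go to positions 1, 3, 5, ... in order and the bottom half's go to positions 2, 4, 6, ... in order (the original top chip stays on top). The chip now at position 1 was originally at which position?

Undo the operations in reverse order, starting from position 1:
  undo op 2 (out-shuffle, from top half): 1 ← 1
  undo op 1 (in-shuffle, from bottom half): 1 ← 12
So the chip at position 1 came from original position 12.

12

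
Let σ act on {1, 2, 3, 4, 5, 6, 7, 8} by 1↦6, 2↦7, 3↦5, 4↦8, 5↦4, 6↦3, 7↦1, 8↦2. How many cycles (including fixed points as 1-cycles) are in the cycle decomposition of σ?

1

Cycle decomposition: (1 6 3 5 4 8 2 7).
1 cycle.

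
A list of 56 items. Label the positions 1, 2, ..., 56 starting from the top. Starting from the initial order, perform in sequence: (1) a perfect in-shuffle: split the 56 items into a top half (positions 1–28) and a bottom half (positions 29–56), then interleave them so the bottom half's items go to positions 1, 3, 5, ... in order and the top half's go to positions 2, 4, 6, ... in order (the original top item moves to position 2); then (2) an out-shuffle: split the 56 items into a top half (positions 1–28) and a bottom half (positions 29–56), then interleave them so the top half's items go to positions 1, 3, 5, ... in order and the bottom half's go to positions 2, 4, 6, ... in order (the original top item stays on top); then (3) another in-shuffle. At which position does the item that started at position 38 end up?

Track the item from position 38 forward through each operation:
  after op 1 (in-shuffle): 38 → 19
  after op 2 (out-shuffle): 19 → 37
  after op 3 (in-shuffle): 37 → 17

17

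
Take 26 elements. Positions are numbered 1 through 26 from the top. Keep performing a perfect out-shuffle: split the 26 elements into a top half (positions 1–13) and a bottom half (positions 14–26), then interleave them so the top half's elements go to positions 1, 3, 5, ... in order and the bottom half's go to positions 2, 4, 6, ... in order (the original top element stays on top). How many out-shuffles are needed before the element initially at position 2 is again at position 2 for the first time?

20

Follow position 2 under repeated out-shuffles:
2 → 3 → 5 → 9 → 17 → 8 → 15 → 4 → 7 → 13 → 25 → 24 → 22 → 18 → 10 → 19 → 12 → 23 → 20 → 14 → 2
It first returns after 20 out-shuffles.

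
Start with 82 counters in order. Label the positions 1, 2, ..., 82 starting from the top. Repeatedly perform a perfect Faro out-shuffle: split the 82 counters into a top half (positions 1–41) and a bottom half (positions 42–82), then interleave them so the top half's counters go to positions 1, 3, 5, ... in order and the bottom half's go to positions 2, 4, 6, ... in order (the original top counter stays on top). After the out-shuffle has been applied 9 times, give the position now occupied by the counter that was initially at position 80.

30

Track the counter's position through each out-shuffle:
80 → 78 → 74 → 66 → 50 → 18 → 35 → 69 → 56 → 30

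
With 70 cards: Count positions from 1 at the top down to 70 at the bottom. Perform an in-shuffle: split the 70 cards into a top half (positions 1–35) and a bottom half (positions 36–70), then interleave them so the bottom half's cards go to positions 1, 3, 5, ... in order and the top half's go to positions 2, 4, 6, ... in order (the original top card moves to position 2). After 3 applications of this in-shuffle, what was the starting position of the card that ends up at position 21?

47

Work backwards from position 21, undoing one in-shuffle at a time:
21 ← 46 ← 23 ← 47
So the card now at position 21 started at position 47.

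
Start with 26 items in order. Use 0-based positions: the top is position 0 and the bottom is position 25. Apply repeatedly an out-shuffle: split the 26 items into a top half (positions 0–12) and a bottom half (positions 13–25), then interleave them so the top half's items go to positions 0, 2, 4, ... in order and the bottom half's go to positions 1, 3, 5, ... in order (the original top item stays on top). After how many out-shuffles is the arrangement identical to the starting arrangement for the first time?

20

The out-shuffle permutes the 26 positions with cycle lengths [1, 1, 4, 20].
Every item is home exactly when every cycle has completed a whole number of laps, i.e. after lcm(1, 4, 20) = 20 out-shuffles.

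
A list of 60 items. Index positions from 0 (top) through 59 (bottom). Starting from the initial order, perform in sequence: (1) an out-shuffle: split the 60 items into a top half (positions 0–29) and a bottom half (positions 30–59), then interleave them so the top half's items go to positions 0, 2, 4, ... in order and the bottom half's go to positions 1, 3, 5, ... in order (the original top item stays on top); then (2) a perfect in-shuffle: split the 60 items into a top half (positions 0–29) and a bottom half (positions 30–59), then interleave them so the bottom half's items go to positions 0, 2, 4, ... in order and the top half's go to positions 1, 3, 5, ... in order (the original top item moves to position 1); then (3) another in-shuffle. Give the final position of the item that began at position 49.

Track the item from position 49 forward through each operation:
  after op 1 (out-shuffle): 49 → 39
  after op 2 (in-shuffle): 39 → 18
  after op 3 (in-shuffle): 18 → 37

37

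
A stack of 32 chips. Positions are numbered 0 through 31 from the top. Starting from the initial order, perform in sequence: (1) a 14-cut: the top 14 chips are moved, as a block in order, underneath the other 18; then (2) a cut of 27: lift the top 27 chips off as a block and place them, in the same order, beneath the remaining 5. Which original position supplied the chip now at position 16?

Undo the operations in reverse order, starting from position 16:
  undo op 2 (cut 27): 16 ← 11
  undo op 1 (cut 14): 11 ← 25
So the chip at position 16 came from original position 25.

25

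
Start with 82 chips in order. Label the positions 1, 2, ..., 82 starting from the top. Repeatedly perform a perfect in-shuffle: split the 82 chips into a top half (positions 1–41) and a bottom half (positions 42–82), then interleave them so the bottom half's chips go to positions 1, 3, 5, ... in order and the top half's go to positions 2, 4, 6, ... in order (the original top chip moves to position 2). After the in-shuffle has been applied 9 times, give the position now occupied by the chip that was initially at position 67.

Track the chip's position through each in-shuffle:
67 → 51 → 19 → 38 → 76 → 69 → 55 → 27 → 54 → 25

25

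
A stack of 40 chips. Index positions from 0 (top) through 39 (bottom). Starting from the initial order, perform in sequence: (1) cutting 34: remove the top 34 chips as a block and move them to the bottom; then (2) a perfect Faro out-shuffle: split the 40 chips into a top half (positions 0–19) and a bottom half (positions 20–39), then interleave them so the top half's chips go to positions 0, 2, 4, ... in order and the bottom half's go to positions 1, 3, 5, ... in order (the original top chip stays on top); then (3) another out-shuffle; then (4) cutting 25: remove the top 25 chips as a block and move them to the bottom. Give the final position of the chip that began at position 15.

Track the chip from position 15 forward through each operation:
  after op 1 (cut 34): 15 → 21
  after op 2 (out-shuffle): 21 → 3
  after op 3 (out-shuffle): 3 → 6
  after op 4 (cut 25): 6 → 21

21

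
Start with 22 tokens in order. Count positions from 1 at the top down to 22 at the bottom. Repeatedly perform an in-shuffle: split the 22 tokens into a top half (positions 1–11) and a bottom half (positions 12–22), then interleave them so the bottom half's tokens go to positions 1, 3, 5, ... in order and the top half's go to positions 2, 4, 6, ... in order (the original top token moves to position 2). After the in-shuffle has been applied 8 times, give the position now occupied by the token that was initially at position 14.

Track the token's position through each in-shuffle:
14 → 5 → 10 → 20 → 17 → 11 → 22 → 21 → 19

19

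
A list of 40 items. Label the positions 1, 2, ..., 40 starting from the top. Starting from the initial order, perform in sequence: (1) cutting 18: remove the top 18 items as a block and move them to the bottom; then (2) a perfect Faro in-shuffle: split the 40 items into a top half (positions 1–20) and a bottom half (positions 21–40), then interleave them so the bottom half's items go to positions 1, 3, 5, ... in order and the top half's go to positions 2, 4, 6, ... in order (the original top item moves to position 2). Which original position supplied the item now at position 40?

38

Undo the operations in reverse order, starting from position 40:
  undo op 2 (in-shuffle, from top half): 40 ← 20
  undo op 1 (cut 18): 20 ← 38
So the item at position 40 came from original position 38.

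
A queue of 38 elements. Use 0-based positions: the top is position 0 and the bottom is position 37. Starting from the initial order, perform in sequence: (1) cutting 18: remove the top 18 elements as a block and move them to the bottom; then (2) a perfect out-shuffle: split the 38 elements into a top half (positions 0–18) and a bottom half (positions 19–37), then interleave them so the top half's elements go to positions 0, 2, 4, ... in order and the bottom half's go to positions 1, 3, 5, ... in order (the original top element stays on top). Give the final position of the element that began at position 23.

10

Track the element from position 23 forward through each operation:
  after op 1 (cut 18): 23 → 5
  after op 2 (out-shuffle): 5 → 10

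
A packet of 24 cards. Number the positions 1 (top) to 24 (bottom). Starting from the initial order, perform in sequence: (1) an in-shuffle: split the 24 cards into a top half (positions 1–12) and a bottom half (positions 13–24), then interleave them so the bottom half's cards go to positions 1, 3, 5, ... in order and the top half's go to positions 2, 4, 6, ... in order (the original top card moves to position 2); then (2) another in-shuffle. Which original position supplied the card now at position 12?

3

Undo the operations in reverse order, starting from position 12:
  undo op 2 (in-shuffle, from top half): 12 ← 6
  undo op 1 (in-shuffle, from top half): 6 ← 3
So the card at position 12 came from original position 3.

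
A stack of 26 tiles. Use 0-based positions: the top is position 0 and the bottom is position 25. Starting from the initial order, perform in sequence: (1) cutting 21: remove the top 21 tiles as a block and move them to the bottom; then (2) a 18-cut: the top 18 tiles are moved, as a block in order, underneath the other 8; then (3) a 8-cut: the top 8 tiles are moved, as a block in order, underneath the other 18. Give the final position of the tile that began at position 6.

11

Track the tile from position 6 forward through each operation:
  after op 1 (cut 21): 6 → 11
  after op 2 (cut 18): 11 → 19
  after op 3 (cut 8): 19 → 11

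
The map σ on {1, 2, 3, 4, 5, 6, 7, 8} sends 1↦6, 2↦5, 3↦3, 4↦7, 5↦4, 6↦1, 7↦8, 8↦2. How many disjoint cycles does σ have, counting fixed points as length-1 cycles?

3

Cycle decomposition: (1 6) (2 5 4 7 8) (3).
3 cycles.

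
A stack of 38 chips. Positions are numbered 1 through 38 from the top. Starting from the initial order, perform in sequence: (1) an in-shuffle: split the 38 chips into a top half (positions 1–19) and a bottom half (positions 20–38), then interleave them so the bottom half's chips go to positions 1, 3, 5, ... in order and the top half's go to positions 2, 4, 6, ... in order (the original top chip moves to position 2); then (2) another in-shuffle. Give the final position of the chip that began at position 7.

28

Track the chip from position 7 forward through each operation:
  after op 1 (in-shuffle): 7 → 14
  after op 2 (in-shuffle): 14 → 28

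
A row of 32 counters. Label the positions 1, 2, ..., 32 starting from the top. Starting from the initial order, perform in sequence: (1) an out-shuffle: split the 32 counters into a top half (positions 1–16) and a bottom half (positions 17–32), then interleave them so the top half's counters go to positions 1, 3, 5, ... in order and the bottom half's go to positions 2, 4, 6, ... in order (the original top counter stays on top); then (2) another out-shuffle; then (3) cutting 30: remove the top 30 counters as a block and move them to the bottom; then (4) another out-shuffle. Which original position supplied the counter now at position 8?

13

Undo the operations in reverse order, starting from position 8:
  undo op 4 (out-shuffle, from bottom half): 8 ← 20
  undo op 3 (cut 30): 20 ← 18
  undo op 2 (out-shuffle, from bottom half): 18 ← 25
  undo op 1 (out-shuffle, from top half): 25 ← 13
So the counter at position 8 came from original position 13.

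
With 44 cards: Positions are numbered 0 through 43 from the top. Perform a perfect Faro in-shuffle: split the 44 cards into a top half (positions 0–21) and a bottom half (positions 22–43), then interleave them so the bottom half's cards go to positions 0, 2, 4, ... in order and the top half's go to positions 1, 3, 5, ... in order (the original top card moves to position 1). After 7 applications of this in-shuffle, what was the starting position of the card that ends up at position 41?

38

Work backwards from position 41, undoing one in-shuffle at a time:
41 ← 20 ← 32 ← 38 ← 41 ← 20 ← 32 ← 38
So the card now at position 41 started at position 38.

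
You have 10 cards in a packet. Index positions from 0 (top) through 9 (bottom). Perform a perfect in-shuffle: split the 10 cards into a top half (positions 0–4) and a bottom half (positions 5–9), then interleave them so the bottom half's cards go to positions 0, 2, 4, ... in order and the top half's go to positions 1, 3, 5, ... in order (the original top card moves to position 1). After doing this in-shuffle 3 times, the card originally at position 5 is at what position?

Track the card's position through each in-shuffle:
5 → 0 → 1 → 3

3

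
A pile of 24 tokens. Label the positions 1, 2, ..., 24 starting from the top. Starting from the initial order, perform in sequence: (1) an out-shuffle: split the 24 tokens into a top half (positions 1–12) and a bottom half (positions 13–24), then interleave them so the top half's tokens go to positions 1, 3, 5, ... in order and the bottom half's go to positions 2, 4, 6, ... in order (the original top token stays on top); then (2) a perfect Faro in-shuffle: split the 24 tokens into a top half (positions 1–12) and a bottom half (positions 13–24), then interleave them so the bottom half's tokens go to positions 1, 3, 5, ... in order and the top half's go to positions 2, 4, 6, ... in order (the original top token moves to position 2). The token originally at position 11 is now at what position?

Track the token from position 11 forward through each operation:
  after op 1 (out-shuffle): 11 → 21
  after op 2 (in-shuffle): 21 → 17

17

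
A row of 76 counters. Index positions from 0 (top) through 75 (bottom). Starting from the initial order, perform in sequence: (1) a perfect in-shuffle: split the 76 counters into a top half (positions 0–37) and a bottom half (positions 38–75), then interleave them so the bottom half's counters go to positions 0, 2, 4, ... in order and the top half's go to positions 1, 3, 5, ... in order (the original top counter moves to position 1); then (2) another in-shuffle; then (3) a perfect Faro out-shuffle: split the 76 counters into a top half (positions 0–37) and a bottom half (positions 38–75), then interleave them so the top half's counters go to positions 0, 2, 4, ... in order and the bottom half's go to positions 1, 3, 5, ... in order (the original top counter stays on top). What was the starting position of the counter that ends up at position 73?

Undo the operations in reverse order, starting from position 73:
  undo op 3 (out-shuffle, from bottom half): 73 ← 74
  undo op 2 (in-shuffle, from bottom half): 74 ← 75
  undo op 1 (in-shuffle, from top half): 75 ← 37
So the counter at position 73 came from original position 37.

37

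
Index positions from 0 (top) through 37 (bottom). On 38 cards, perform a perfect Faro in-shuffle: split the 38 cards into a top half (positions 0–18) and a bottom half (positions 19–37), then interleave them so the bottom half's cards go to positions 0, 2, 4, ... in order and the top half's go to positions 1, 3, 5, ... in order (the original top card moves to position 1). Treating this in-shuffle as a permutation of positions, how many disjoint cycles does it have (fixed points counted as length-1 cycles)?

4

Trace each unvisited position around until it returns:
(0 1 3 7 15 31 ... len 12) (2 5 11 23 8 17 ... len 12) (6 13 27 16 33 28 ... len 12) (12 25)
4 cycles in total.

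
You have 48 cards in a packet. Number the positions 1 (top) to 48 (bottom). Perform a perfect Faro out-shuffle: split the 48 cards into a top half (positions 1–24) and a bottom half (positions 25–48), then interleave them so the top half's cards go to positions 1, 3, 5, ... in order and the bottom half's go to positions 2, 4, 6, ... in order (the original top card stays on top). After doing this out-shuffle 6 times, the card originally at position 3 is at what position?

Track the card's position through each out-shuffle:
3 → 5 → 9 → 17 → 33 → 18 → 35

35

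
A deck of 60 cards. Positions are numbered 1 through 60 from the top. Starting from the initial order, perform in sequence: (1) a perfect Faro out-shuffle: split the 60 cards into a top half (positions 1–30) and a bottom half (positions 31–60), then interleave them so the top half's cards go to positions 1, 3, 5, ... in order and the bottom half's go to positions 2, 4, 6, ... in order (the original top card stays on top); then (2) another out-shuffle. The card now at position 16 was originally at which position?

49

Undo the operations in reverse order, starting from position 16:
  undo op 2 (out-shuffle, from bottom half): 16 ← 38
  undo op 1 (out-shuffle, from bottom half): 38 ← 49
So the card at position 16 came from original position 49.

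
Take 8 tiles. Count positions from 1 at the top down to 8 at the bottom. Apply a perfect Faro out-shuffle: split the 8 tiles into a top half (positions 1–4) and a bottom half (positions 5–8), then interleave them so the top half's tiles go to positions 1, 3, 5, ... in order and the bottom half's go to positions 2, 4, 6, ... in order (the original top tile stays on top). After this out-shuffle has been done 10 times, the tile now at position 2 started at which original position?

5

Work backwards from position 2, undoing one out-shuffle at a time:
2 ← 5 ← 3 ← 2 ← 5 ← 3 ← 2 ← 5 ← 3 ← 2 ← 5
So the tile now at position 2 started at position 5.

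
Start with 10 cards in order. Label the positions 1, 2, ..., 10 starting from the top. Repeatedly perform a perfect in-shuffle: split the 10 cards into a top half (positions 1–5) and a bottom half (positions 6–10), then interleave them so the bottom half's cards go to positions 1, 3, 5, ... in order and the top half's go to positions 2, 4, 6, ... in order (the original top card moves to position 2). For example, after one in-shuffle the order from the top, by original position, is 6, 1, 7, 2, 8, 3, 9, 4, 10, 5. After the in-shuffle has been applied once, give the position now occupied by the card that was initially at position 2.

4

Track the card's position through each in-shuffle:
2 → 4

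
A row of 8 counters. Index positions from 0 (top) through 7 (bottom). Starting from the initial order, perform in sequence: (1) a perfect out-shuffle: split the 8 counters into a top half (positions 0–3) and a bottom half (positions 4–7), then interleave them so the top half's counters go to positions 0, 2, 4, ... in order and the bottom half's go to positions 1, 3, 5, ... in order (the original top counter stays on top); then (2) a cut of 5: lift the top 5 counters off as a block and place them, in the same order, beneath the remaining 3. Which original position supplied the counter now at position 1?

3

Undo the operations in reverse order, starting from position 1:
  undo op 2 (cut 5): 1 ← 6
  undo op 1 (out-shuffle, from top half): 6 ← 3
So the counter at position 1 came from original position 3.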